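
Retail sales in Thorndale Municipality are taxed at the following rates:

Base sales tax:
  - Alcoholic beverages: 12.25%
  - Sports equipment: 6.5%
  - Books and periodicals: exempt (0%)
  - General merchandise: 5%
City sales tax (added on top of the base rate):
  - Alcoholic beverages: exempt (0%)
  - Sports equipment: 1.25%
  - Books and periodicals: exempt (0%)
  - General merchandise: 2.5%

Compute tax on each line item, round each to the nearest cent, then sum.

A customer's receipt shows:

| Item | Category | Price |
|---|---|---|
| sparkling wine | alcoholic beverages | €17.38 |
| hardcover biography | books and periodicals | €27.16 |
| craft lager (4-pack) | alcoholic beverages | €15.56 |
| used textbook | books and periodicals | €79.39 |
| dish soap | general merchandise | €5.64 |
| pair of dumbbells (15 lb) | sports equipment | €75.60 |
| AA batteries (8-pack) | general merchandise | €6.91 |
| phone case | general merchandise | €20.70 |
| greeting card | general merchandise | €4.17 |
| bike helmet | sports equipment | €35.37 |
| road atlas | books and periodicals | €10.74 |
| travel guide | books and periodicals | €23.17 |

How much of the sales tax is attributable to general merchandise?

Dish soap €5.64: general merchandise → 5% + 2.5% city = 7.5% → €0.42
AA batteries (8-pack) €6.91: general merchandise → 5% + 2.5% city = 7.5% → €0.52
Phone case €20.70: general merchandise → 5% + 2.5% city = 7.5% → €1.55
Greeting card €4.17: general merchandise → 5% + 2.5% city = 7.5% → €0.31
Tax on general merchandise = €0.42 + €0.52 + €1.55 + €0.31 = €2.80

€2.80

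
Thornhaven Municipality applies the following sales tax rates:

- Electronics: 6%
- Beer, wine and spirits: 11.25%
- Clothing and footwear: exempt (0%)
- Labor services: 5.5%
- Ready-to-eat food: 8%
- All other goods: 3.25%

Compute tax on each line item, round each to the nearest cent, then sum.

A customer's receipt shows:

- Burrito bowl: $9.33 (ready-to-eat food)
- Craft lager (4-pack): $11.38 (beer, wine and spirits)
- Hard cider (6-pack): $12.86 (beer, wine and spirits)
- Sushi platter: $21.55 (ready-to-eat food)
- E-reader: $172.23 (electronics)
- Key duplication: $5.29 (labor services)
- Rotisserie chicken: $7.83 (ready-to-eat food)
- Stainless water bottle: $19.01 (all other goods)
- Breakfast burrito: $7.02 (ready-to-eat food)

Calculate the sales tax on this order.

$17.63

Burrito bowl $9.33: ready-to-eat food → 8% → $0.75
Craft lager (4-pack) $11.38: beer, wine and spirits → 11.25% → $1.28
Hard cider (6-pack) $12.86: beer, wine and spirits → 11.25% → $1.45
Sushi platter $21.55: ready-to-eat food → 8% → $1.72
E-reader $172.23: electronics → 6% → $10.33
Key duplication $5.29: labor services → 5.5% → $0.29
Rotisserie chicken $7.83: ready-to-eat food → 8% → $0.63
Stainless water bottle $19.01: all other goods → 3.25% → $0.62
Breakfast burrito $7.02: ready-to-eat food → 8% → $0.56
Total tax = $0.75 + $1.28 + $1.45 + $1.72 + $10.33 + $0.29 + $0.63 + $0.62 + $0.56 = $17.63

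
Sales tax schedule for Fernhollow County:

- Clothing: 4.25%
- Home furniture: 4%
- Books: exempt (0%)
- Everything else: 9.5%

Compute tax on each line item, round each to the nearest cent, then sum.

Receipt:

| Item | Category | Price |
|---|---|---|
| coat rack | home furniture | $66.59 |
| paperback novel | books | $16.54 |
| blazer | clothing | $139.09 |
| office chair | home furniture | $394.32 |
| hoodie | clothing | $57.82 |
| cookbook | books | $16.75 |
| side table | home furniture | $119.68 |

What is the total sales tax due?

Coat rack $66.59: home furniture → 4% → $2.66
Paperback novel $16.54: books → 0% → $0.00
Blazer $139.09: clothing → 4.25% → $5.91
Office chair $394.32: home furniture → 4% → $15.77
Hoodie $57.82: clothing → 4.25% → $2.46
Cookbook $16.75: books → 0% → $0.00
Side table $119.68: home furniture → 4% → $4.79
Total tax = $2.66 + $5.91 + $15.77 + $2.46 + $4.79 = $31.59

$31.59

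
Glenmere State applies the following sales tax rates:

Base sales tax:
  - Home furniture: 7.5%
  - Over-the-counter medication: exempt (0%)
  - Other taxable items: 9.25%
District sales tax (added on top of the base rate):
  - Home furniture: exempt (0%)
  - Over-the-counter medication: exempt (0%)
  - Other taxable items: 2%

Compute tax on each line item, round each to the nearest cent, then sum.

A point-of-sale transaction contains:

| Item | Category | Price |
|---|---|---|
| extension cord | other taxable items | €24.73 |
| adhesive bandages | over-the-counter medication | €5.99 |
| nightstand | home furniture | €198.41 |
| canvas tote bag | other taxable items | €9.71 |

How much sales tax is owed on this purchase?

Extension cord €24.73: other taxable items → 9.25% + 2% district = 11.25% → €2.78
Adhesive bandages €5.99: over-the-counter medication → 0% + 0% district = 0% → €0.00
Nightstand €198.41: home furniture → 7.5% + 0% district = 7.5% → €14.88
Canvas tote bag €9.71: other taxable items → 9.25% + 2% district = 11.25% → €1.09
Total tax = €2.78 + €14.88 + €1.09 = €18.75

€18.75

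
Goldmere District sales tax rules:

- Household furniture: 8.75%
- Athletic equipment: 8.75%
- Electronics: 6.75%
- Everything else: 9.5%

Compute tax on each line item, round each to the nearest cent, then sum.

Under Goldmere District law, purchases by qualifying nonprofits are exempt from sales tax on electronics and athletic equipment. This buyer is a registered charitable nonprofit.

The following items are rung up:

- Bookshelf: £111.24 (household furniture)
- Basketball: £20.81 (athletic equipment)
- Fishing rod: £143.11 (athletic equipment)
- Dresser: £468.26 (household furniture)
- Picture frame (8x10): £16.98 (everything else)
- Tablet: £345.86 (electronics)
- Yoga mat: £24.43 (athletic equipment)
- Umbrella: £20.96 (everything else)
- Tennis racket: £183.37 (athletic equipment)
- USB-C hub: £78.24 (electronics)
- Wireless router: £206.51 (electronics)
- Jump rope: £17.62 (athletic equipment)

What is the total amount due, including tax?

Bookshelf £111.24: household furniture → 8.75% → £9.73
Basketball £20.81: athletic equipment, buyer-exempt → 0% → £0.00
Fishing rod £143.11: athletic equipment, buyer-exempt → 0% → £0.00
Dresser £468.26: household furniture → 8.75% → £40.97
Picture frame (8x10) £16.98: everything else → 9.5% → £1.61
Tablet £345.86: electronics, buyer-exempt → 0% → £0.00
Yoga mat £24.43: athletic equipment, buyer-exempt → 0% → £0.00
Umbrella £20.96: everything else → 9.5% → £1.99
Tennis racket £183.37: athletic equipment, buyer-exempt → 0% → £0.00
USB-C hub £78.24: electronics, buyer-exempt → 0% → £0.00
Wireless router £206.51: electronics, buyer-exempt → 0% → £0.00
Jump rope £17.62: athletic equipment, buyer-exempt → 0% → £0.00
Subtotal = £1637.39; tax = £54.30; total due = £1691.69

£1691.69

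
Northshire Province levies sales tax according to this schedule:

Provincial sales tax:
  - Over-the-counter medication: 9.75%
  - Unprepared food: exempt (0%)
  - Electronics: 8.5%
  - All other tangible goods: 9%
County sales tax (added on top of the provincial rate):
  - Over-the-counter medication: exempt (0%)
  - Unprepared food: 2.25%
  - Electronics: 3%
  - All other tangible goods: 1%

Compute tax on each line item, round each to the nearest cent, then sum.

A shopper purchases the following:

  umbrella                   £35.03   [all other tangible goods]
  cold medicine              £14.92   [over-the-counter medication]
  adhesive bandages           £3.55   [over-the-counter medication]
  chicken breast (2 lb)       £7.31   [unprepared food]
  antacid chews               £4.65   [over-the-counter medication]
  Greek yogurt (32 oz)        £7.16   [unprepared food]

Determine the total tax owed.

£6.07

Umbrella £35.03: all other tangible goods → 9% + 1% county = 10% → £3.50
Cold medicine £14.92: over-the-counter medication → 9.75% + 0% county = 9.75% → £1.45
Adhesive bandages £3.55: over-the-counter medication → 9.75% + 0% county = 9.75% → £0.35
Chicken breast (2 lb) £7.31: unprepared food → 0% + 2.25% county = 2.25% → £0.16
Antacid chews £4.65: over-the-counter medication → 9.75% + 0% county = 9.75% → £0.45
Greek yogurt (32 oz) £7.16: unprepared food → 0% + 2.25% county = 2.25% → £0.16
Total tax = £3.50 + £1.45 + £0.35 + £0.16 + £0.45 + £0.16 = £6.07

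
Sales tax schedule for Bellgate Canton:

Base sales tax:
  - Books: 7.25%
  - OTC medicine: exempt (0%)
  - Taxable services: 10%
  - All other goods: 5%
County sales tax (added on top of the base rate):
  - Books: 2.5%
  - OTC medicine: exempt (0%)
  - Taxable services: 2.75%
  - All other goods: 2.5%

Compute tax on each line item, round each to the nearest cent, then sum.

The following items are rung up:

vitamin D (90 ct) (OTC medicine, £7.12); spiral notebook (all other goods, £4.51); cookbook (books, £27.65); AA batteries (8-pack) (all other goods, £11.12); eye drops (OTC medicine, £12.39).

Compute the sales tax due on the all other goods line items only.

Spiral notebook £4.51: all other goods → 5% + 2.5% county = 7.5% → £0.34
AA batteries (8-pack) £11.12: all other goods → 5% + 2.5% county = 7.5% → £0.83
Tax on all other goods = £0.34 + £0.83 = £1.17

£1.17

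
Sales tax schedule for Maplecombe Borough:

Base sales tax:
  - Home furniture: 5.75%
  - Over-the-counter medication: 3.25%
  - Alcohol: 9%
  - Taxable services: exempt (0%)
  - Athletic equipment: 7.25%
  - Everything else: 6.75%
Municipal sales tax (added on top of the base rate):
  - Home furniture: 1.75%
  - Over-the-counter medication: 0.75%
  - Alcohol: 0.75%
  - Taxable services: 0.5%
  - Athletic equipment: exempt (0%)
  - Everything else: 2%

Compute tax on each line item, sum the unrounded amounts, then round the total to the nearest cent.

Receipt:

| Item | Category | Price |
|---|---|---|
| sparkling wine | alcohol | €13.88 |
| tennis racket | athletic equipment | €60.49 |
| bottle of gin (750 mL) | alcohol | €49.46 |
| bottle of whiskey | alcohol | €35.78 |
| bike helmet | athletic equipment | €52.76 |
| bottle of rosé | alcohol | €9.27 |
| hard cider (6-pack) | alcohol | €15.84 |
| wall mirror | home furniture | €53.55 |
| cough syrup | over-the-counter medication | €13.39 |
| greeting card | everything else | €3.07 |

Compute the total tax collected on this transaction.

Sparkling wine €13.88: alcohol → 9% + 0.75% municipal = 9.75% → €1.3533
Tennis racket €60.49: athletic equipment → 7.25% + 0% municipal = 7.25% → €4.385525
Bottle of gin (750 mL) €49.46: alcohol → 9% + 0.75% municipal = 9.75% → €4.82235
Bottle of whiskey €35.78: alcohol → 9% + 0.75% municipal = 9.75% → €3.48855
Bike helmet €52.76: athletic equipment → 7.25% + 0% municipal = 7.25% → €3.8251
Bottle of rosé €9.27: alcohol → 9% + 0.75% municipal = 9.75% → €0.903825
Hard cider (6-pack) €15.84: alcohol → 9% + 0.75% municipal = 9.75% → €1.5444
Wall mirror €53.55: home furniture → 5.75% + 1.75% municipal = 7.5% → €4.01625
Cough syrup €13.39: over-the-counter medication → 3.25% + 0.75% municipal = 4% → €0.5356
Greeting card €3.07: everything else → 6.75% + 2% municipal = 8.75% → €0.268625
Unrounded tax sum = €25.143525 → €25.14

€25.14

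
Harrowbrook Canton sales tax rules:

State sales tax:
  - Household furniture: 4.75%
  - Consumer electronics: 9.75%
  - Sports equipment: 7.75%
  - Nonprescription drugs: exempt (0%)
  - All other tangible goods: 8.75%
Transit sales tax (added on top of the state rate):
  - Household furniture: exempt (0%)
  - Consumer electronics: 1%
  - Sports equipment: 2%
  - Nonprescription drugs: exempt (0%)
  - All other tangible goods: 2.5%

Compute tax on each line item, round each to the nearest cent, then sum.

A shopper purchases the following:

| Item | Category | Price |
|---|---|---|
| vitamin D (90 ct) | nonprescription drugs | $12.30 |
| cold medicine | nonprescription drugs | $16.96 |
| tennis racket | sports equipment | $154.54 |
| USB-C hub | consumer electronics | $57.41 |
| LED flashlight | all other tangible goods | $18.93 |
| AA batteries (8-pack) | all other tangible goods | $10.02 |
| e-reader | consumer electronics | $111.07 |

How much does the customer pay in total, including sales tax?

$417.67

Vitamin D (90 ct) $12.30: nonprescription drugs → 0% + 0% transit = 0% → $0.00
Cold medicine $16.96: nonprescription drugs → 0% + 0% transit = 0% → $0.00
Tennis racket $154.54: sports equipment → 7.75% + 2% transit = 9.75% → $15.07
USB-C hub $57.41: consumer electronics → 9.75% + 1% transit = 10.75% → $6.17
LED flashlight $18.93: all other tangible goods → 8.75% + 2.5% transit = 11.25% → $2.13
AA batteries (8-pack) $10.02: all other tangible goods → 8.75% + 2.5% transit = 11.25% → $1.13
E-reader $111.07: consumer electronics → 9.75% + 1% transit = 10.75% → $11.94
Subtotal = $381.23; tax = $36.44; total due = $417.67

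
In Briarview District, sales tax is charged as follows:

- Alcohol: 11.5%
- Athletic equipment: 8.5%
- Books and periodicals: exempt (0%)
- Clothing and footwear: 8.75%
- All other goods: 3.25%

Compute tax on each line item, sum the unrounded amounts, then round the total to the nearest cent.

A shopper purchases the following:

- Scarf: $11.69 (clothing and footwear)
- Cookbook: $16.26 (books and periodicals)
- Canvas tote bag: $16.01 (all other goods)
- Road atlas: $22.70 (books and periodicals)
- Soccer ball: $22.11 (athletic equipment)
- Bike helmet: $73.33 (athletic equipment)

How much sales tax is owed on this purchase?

$9.66

Scarf $11.69: clothing and footwear → 8.75% → $1.022875
Cookbook $16.26: books and periodicals → 0% → $0.00
Canvas tote bag $16.01: all other goods → 3.25% → $0.520325
Road atlas $22.70: books and periodicals → 0% → $0.00
Soccer ball $22.11: athletic equipment → 8.5% → $1.87935
Bike helmet $73.33: athletic equipment → 8.5% → $6.23305
Unrounded tax sum = $9.6556 → $9.66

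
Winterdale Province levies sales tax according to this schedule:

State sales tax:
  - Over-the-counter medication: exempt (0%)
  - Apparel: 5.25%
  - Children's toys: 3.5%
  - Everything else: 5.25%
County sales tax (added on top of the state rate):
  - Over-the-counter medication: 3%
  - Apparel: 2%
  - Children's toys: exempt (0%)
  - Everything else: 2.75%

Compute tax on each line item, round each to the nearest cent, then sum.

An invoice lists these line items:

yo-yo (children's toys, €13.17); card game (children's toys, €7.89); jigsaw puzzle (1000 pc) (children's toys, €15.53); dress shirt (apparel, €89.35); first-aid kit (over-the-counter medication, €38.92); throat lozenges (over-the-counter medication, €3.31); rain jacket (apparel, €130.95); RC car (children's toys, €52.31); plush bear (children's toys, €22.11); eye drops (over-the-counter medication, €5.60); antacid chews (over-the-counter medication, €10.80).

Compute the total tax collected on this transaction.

Yo-yo €13.17: children's toys → 3.5% + 0% county = 3.5% → €0.46
Card game €7.89: children's toys → 3.5% + 0% county = 3.5% → €0.28
Jigsaw puzzle (1000 pc) €15.53: children's toys → 3.5% + 0% county = 3.5% → €0.54
Dress shirt €89.35: apparel → 5.25% + 2% county = 7.25% → €6.48
First-aid kit €38.92: over-the-counter medication → 0% + 3% county = 3% → €1.17
Throat lozenges €3.31: over-the-counter medication → 0% + 3% county = 3% → €0.10
Rain jacket €130.95: apparel → 5.25% + 2% county = 7.25% → €9.49
RC car €52.31: children's toys → 3.5% + 0% county = 3.5% → €1.83
Plush bear €22.11: children's toys → 3.5% + 0% county = 3.5% → €0.77
Eye drops €5.60: over-the-counter medication → 0% + 3% county = 3% → €0.17
Antacid chews €10.80: over-the-counter medication → 0% + 3% county = 3% → €0.32
Total tax = €0.46 + €0.28 + €0.54 + €6.48 + €1.17 + €0.10 + €9.49 + €1.83 + €0.77 + €0.17 + €0.32 = €21.61

€21.61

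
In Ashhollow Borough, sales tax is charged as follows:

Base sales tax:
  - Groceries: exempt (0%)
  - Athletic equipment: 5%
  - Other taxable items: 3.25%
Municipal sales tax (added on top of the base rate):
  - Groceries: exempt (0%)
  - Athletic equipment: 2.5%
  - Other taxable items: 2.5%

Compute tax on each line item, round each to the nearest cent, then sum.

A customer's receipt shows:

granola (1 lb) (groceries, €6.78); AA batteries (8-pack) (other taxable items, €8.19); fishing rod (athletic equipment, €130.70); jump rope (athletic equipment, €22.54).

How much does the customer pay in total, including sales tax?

€180.17

Granola (1 lb) €6.78: groceries → 0% + 0% municipal = 0% → €0.00
AA batteries (8-pack) €8.19: other taxable items → 3.25% + 2.5% municipal = 5.75% → €0.47
Fishing rod €130.70: athletic equipment → 5% + 2.5% municipal = 7.5% → €9.80
Jump rope €22.54: athletic equipment → 5% + 2.5% municipal = 7.5% → €1.69
Subtotal = €168.21; tax = €11.96; total due = €180.17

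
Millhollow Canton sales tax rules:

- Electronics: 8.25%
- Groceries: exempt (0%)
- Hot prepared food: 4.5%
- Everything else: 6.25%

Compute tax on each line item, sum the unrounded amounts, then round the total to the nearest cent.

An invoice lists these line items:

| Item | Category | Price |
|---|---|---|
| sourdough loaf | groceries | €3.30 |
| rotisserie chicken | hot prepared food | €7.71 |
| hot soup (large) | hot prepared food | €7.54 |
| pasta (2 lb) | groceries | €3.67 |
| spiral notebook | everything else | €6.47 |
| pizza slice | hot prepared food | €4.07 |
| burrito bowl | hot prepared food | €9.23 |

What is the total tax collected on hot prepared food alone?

€1.28

Rotisserie chicken €7.71: hot prepared food → 4.5% → €0.34695
Hot soup (large) €7.54: hot prepared food → 4.5% → €0.3393
Pizza slice €4.07: hot prepared food → 4.5% → €0.18315
Burrito bowl €9.23: hot prepared food → 4.5% → €0.41535
Tax on hot prepared food: unrounded sum = €1.28475 → €1.28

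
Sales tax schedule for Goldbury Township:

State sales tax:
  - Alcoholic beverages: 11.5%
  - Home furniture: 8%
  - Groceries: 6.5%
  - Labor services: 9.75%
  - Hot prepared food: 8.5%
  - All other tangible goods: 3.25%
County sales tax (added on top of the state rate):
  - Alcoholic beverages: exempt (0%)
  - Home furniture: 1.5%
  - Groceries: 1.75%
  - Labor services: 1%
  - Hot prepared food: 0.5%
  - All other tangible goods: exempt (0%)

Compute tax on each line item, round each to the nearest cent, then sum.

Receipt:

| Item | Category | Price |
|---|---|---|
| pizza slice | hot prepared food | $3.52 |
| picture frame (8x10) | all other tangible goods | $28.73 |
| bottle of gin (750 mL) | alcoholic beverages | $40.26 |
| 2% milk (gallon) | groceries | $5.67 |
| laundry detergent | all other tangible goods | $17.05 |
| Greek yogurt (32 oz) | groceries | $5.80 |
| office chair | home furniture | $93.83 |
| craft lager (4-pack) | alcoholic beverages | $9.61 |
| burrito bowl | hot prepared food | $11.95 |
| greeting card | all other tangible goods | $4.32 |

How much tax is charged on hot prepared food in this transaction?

Pizza slice $3.52: hot prepared food → 8.5% + 0.5% county = 9% → $0.32
Burrito bowl $11.95: hot prepared food → 8.5% + 0.5% county = 9% → $1.08
Tax on hot prepared food = $0.32 + $1.08 = $1.40

$1.40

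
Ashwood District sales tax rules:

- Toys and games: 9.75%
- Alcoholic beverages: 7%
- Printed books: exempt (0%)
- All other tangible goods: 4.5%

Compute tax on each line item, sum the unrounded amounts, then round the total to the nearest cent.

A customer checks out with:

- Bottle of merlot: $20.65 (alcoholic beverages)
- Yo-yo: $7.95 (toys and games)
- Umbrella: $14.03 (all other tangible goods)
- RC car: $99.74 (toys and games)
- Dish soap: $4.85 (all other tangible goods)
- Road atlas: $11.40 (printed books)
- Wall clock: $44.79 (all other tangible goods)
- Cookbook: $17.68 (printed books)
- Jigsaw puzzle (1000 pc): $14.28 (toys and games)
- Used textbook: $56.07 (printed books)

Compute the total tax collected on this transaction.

$16.20

Bottle of merlot $20.65: alcoholic beverages → 7% → $1.4455
Yo-yo $7.95: toys and games → 9.75% → $0.775125
Umbrella $14.03: all other tangible goods → 4.5% → $0.63135
RC car $99.74: toys and games → 9.75% → $9.72465
Dish soap $4.85: all other tangible goods → 4.5% → $0.21825
Road atlas $11.40: printed books → 0% → $0.00
Wall clock $44.79: all other tangible goods → 4.5% → $2.01555
Cookbook $17.68: printed books → 0% → $0.00
Jigsaw puzzle (1000 pc) $14.28: toys and games → 9.75% → $1.3923
Used textbook $56.07: printed books → 0% → $0.00
Unrounded tax sum = $16.202725 → $16.20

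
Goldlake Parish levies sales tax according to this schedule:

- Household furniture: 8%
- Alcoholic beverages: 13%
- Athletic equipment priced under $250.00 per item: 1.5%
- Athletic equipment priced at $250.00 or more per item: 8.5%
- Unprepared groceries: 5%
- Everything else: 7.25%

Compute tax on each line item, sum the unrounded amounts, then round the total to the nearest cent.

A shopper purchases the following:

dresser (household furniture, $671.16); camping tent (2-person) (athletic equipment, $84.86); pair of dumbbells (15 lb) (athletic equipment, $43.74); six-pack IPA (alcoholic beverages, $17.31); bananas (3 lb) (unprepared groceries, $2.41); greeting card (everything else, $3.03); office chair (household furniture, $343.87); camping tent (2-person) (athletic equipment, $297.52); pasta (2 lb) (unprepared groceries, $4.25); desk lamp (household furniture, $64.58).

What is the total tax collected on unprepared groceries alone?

$0.33

Bananas (3 lb) $2.41: unprepared groceries → 5% → $0.1205
Pasta (2 lb) $4.25: unprepared groceries → 5% → $0.2125
Tax on unprepared groceries: unrounded sum = $0.333 → $0.33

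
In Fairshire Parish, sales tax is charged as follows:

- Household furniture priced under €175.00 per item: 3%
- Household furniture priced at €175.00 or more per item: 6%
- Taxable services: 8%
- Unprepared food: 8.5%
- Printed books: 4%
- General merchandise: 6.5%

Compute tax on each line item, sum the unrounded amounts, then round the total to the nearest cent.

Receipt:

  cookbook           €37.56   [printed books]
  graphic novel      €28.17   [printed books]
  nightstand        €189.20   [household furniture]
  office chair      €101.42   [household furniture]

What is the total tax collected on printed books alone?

€2.63

Cookbook €37.56: printed books → 4% → €1.5024
Graphic novel €28.17: printed books → 4% → €1.1268
Tax on printed books: unrounded sum = €2.6292 → €2.63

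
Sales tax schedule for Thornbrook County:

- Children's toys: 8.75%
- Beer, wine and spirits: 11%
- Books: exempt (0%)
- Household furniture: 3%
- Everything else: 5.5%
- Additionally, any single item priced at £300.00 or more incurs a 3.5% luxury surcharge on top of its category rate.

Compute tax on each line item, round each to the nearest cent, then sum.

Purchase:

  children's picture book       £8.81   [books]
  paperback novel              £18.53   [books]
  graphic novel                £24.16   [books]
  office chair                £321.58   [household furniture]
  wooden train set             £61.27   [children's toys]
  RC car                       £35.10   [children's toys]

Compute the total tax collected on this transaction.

£29.33

Children's picture book £8.81: books → 0% → £0.00
Paperback novel £18.53: books → 0% → £0.00
Graphic novel £24.16: books → 0% → £0.00
Office chair £321.58: household furniture → 3% + 3.5% surcharge = 6.5% → £20.90
Wooden train set £61.27: children's toys → 8.75% → £5.36
RC car £35.10: children's toys → 8.75% → £3.07
Total tax = £20.90 + £5.36 + £3.07 = £29.33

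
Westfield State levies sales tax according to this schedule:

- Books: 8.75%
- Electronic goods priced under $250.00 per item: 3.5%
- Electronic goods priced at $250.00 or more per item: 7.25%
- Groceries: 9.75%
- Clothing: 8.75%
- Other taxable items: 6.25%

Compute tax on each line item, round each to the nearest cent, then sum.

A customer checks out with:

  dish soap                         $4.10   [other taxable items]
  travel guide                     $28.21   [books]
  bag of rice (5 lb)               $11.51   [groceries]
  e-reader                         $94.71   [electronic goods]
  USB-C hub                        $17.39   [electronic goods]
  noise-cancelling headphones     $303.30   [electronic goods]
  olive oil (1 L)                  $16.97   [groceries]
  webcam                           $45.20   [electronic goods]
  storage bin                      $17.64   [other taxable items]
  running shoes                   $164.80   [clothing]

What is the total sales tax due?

Dish soap $4.10: other taxable items → 6.25% → $0.26
Travel guide $28.21: books → 8.75% → $2.47
Bag of rice (5 lb) $11.51: groceries → 9.75% → $1.12
E-reader $94.71: electronic goods, under $250.00 → 3.5% → $3.31
USB-C hub $17.39: electronic goods, under $250.00 → 3.5% → $0.61
Noise-cancelling headphones $303.30: electronic goods, $250.00 or more → 7.25% → $21.99
Olive oil (1 L) $16.97: groceries → 9.75% → $1.65
Webcam $45.20: electronic goods, under $250.00 → 3.5% → $1.58
Storage bin $17.64: other taxable items → 6.25% → $1.10
Running shoes $164.80: clothing → 8.75% → $14.42
Total tax = $0.26 + $2.47 + $1.12 + $3.31 + $0.61 + $21.99 + $1.65 + $1.58 + $1.10 + $14.42 = $48.51

$48.51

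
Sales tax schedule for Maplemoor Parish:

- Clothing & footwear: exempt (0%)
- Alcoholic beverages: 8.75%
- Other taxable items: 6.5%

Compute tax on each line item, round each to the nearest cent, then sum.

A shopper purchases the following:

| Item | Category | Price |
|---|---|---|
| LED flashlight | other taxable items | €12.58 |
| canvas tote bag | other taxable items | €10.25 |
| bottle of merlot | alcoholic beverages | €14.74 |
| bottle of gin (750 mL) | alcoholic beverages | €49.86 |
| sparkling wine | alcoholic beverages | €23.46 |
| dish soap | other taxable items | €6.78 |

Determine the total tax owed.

LED flashlight €12.58: other taxable items → 6.5% → €0.82
Canvas tote bag €10.25: other taxable items → 6.5% → €0.67
Bottle of merlot €14.74: alcoholic beverages → 8.75% → €1.29
Bottle of gin (750 mL) €49.86: alcoholic beverages → 8.75% → €4.36
Sparkling wine €23.46: alcoholic beverages → 8.75% → €2.05
Dish soap €6.78: other taxable items → 6.5% → €0.44
Total tax = €0.82 + €0.67 + €1.29 + €4.36 + €2.05 + €0.44 = €9.63

€9.63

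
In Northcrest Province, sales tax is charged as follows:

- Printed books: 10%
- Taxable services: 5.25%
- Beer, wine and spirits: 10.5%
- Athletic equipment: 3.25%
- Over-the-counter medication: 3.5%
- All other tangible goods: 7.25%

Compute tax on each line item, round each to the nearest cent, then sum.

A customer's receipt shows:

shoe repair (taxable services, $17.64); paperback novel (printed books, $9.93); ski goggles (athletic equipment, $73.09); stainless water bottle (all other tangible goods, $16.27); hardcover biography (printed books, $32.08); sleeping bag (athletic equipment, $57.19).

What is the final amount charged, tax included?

Shoe repair $17.64: taxable services → 5.25% → $0.93
Paperback novel $9.93: printed books → 10% → $0.99
Ski goggles $73.09: athletic equipment → 3.25% → $2.38
Stainless water bottle $16.27: all other tangible goods → 7.25% → $1.18
Hardcover biography $32.08: printed books → 10% → $3.21
Sleeping bag $57.19: athletic equipment → 3.25% → $1.86
Subtotal = $206.20; tax = $10.55; total due = $216.75

$216.75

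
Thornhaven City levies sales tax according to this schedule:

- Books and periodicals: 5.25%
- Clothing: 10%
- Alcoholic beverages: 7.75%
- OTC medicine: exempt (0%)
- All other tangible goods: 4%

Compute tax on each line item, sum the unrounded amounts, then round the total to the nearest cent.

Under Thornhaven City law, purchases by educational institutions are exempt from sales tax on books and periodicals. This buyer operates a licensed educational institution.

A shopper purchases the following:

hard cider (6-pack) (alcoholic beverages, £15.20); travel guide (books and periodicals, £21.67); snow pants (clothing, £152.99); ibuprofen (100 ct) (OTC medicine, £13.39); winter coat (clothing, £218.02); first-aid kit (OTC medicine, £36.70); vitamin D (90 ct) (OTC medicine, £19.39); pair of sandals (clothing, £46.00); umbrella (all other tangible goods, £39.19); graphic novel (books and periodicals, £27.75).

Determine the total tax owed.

Hard cider (6-pack) £15.20: alcoholic beverages → 7.75% → £1.178
Travel guide £21.67: books and periodicals, buyer-exempt → 0% → £0.00
Snow pants £152.99: clothing → 10% → £15.299
Ibuprofen (100 ct) £13.39: OTC medicine → 0% → £0.00
Winter coat £218.02: clothing → 10% → £21.802
First-aid kit £36.70: OTC medicine → 0% → £0.00
Vitamin D (90 ct) £19.39: OTC medicine → 0% → £0.00
Pair of sandals £46.00: clothing → 10% → £4.60
Umbrella £39.19: all other tangible goods → 4% → £1.5676
Graphic novel £27.75: books and periodicals, buyer-exempt → 0% → £0.00
Unrounded tax sum = £44.4466 → £44.45

£44.45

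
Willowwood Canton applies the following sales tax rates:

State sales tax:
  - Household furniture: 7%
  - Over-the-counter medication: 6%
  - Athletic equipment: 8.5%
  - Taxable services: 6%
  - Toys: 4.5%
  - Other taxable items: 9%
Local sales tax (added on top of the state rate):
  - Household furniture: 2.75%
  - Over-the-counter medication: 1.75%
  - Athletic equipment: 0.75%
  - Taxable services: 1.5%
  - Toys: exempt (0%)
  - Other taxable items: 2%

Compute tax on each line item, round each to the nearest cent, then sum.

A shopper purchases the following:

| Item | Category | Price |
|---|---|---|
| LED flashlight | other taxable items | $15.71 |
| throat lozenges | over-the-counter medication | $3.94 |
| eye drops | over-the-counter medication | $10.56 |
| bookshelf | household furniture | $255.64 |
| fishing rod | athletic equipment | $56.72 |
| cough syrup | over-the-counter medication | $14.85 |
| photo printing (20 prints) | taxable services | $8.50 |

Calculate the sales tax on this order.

$34.82

LED flashlight $15.71: other taxable items → 9% + 2% local = 11% → $1.73
Throat lozenges $3.94: over-the-counter medication → 6% + 1.75% local = 7.75% → $0.31
Eye drops $10.56: over-the-counter medication → 6% + 1.75% local = 7.75% → $0.82
Bookshelf $255.64: household furniture → 7% + 2.75% local = 9.75% → $24.92
Fishing rod $56.72: athletic equipment → 8.5% + 0.75% local = 9.25% → $5.25
Cough syrup $14.85: over-the-counter medication → 6% + 1.75% local = 7.75% → $1.15
Photo printing (20 prints) $8.50: taxable services → 6% + 1.5% local = 7.5% → $0.64
Total tax = $1.73 + $0.31 + $0.82 + $24.92 + $5.25 + $1.15 + $0.64 = $34.82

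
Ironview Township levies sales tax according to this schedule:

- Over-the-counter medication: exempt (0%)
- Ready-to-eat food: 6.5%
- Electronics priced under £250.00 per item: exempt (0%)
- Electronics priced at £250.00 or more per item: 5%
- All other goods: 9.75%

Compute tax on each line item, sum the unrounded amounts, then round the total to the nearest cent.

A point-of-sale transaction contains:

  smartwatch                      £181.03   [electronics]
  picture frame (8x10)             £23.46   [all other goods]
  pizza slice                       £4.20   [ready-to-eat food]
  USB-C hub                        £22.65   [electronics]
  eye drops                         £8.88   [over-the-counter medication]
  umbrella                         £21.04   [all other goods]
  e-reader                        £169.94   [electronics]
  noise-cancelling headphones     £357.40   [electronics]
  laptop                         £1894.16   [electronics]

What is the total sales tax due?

£117.19

Smartwatch £181.03: electronics, under £250.00 → 0% → £0.00
Picture frame (8x10) £23.46: all other goods → 9.75% → £2.28735
Pizza slice £4.20: ready-to-eat food → 6.5% → £0.273
USB-C hub £22.65: electronics, under £250.00 → 0% → £0.00
Eye drops £8.88: over-the-counter medication → 0% → £0.00
Umbrella £21.04: all other goods → 9.75% → £2.0514
E-reader £169.94: electronics, under £250.00 → 0% → £0.00
Noise-cancelling headphones £357.40: electronics, £250.00 or more → 5% → £17.87
Laptop £1894.16: electronics, £250.00 or more → 5% → £94.708
Unrounded tax sum = £117.18975 → £117.19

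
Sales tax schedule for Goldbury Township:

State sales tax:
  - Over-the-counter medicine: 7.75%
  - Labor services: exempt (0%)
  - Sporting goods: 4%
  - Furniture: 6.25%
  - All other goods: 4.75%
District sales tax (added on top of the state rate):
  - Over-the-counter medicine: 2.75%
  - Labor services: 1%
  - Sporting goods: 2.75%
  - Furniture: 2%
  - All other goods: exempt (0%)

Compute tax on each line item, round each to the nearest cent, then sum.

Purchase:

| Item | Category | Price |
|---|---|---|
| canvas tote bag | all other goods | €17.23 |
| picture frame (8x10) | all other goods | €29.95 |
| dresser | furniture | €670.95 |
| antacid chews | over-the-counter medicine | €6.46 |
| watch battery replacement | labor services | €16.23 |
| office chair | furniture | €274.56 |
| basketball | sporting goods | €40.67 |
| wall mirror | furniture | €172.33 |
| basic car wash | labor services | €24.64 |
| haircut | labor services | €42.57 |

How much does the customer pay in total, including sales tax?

€1394.32

Canvas tote bag €17.23: all other goods → 4.75% + 0% district = 4.75% → €0.82
Picture frame (8x10) €29.95: all other goods → 4.75% + 0% district = 4.75% → €1.42
Dresser €670.95: furniture → 6.25% + 2% district = 8.25% → €55.35
Antacid chews €6.46: over-the-counter medicine → 7.75% + 2.75% district = 10.5% → €0.68
Watch battery replacement €16.23: labor services → 0% + 1% district = 1% → €0.16
Office chair €274.56: furniture → 6.25% + 2% district = 8.25% → €22.65
Basketball €40.67: sporting goods → 4% + 2.75% district = 6.75% → €2.75
Wall mirror €172.33: furniture → 6.25% + 2% district = 8.25% → €14.22
Basic car wash €24.64: labor services → 0% + 1% district = 1% → €0.25
Haircut €42.57: labor services → 0% + 1% district = 1% → €0.43
Subtotal = €1295.59; tax = €98.73; total due = €1394.32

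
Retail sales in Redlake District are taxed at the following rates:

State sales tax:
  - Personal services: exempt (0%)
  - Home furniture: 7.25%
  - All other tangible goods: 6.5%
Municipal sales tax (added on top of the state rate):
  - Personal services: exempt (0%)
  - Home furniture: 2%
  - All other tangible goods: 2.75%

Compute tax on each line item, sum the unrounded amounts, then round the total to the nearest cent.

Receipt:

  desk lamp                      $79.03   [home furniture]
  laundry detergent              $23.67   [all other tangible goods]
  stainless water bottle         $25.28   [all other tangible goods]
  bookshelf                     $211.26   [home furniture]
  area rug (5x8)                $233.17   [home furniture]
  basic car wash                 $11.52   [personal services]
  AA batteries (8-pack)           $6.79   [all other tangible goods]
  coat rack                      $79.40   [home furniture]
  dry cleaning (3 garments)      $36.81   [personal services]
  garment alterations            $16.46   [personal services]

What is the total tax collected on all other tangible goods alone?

$5.16

Laundry detergent $23.67: all other tangible goods → 6.5% + 2.75% municipal = 9.25% → $2.189475
Stainless water bottle $25.28: all other tangible goods → 6.5% + 2.75% municipal = 9.25% → $2.3384
AA batteries (8-pack) $6.79: all other tangible goods → 6.5% + 2.75% municipal = 9.25% → $0.628075
Tax on all other tangible goods: unrounded sum = $5.15595 → $5.16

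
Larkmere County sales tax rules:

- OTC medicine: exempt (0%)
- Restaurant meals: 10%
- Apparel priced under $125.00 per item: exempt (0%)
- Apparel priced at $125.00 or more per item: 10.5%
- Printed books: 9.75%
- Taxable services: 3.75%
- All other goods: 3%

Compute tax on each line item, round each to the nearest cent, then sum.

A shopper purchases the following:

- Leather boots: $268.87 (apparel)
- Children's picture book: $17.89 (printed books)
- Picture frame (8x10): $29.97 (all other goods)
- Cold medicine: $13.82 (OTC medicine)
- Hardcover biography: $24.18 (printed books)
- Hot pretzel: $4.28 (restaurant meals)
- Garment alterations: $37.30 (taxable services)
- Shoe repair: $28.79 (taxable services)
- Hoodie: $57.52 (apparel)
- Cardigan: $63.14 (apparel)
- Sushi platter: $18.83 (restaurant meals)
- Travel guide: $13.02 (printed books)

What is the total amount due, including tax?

$616.90

Leather boots $268.87: apparel, $125.00 or more → 10.5% → $28.23
Children's picture book $17.89: printed books → 9.75% → $1.74
Picture frame (8x10) $29.97: all other goods → 3% → $0.90
Cold medicine $13.82: OTC medicine → 0% → $0.00
Hardcover biography $24.18: printed books → 9.75% → $2.36
Hot pretzel $4.28: restaurant meals → 10% → $0.43
Garment alterations $37.30: taxable services → 3.75% → $1.40
Shoe repair $28.79: taxable services → 3.75% → $1.08
Hoodie $57.52: apparel, under $125.00 → 0% → $0.00
Cardigan $63.14: apparel, under $125.00 → 0% → $0.00
Sushi platter $18.83: restaurant meals → 10% → $1.88
Travel guide $13.02: printed books → 9.75% → $1.27
Subtotal = $577.61; tax = $39.29; total due = $616.90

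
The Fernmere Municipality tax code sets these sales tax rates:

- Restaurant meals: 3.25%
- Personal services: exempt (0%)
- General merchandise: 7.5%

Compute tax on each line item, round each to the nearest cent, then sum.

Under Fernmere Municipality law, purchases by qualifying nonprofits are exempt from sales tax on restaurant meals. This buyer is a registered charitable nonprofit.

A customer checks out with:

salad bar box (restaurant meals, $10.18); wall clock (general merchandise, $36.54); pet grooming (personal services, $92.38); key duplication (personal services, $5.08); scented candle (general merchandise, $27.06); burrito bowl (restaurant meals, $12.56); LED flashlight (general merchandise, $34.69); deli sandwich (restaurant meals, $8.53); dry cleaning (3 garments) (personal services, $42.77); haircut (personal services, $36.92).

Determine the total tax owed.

Salad bar box $10.18: restaurant meals, buyer-exempt → 0% → $0.00
Wall clock $36.54: general merchandise → 7.5% → $2.74
Pet grooming $92.38: personal services → 0% → $0.00
Key duplication $5.08: personal services → 0% → $0.00
Scented candle $27.06: general merchandise → 7.5% → $2.03
Burrito bowl $12.56: restaurant meals, buyer-exempt → 0% → $0.00
LED flashlight $34.69: general merchandise → 7.5% → $2.60
Deli sandwich $8.53: restaurant meals, buyer-exempt → 0% → $0.00
Dry cleaning (3 garments) $42.77: personal services → 0% → $0.00
Haircut $36.92: personal services → 0% → $0.00
Total tax = $2.74 + $2.03 + $2.60 = $7.37

$7.37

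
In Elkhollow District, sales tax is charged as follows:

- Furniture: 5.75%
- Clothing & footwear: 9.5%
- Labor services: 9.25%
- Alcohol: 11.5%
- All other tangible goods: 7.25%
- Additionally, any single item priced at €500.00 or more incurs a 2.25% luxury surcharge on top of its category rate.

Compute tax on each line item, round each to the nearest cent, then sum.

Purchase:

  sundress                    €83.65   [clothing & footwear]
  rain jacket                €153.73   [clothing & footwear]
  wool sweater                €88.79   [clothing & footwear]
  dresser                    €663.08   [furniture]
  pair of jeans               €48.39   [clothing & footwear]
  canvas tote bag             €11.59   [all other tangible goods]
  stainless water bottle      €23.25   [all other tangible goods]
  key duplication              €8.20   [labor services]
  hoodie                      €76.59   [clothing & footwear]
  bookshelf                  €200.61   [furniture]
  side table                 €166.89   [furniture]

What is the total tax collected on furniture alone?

€74.19

Dresser €663.08: furniture → 5.75% + 2.25% surcharge = 8% → €53.05
Bookshelf €200.61: furniture → 5.75% → €11.54
Side table €166.89: furniture → 5.75% → €9.60
Tax on furniture = €53.05 + €11.54 + €9.60 = €74.19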